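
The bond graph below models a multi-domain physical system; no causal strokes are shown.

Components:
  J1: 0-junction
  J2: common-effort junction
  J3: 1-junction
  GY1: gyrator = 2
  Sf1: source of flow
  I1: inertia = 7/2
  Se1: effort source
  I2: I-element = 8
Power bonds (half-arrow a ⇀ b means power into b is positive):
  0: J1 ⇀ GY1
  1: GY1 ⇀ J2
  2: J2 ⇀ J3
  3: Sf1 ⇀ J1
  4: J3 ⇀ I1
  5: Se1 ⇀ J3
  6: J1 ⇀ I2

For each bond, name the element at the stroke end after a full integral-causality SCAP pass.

b3 →Sf1  (Sf1: flow source, stroke at near end)
b5 →J3  (Se1: effort source, stroke at far end)
b4 →I1  (I1 outputs flow p/I1)
b2 →J3  (common-f at J3 fixed by 4)
b1 →J2  (J2 needs exactly one e-in)
b0 →J1  (GY GY1: same side as bond 1)
b6 →I2  (J1 effort already set via bond 0)

b0 stroke→J1
b1 stroke→J2
b2 stroke→J3
b3 stroke→Sf1
b4 stroke→I1
b5 stroke→J3
b6 stroke→I2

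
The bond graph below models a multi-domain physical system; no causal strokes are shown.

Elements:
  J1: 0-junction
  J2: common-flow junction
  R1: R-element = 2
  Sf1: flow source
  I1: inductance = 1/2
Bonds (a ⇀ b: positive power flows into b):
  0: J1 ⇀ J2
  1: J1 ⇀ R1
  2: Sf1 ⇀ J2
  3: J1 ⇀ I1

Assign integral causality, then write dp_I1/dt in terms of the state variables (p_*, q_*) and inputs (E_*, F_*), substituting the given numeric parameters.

bond 2 stroke at Sf1  (Sf1 fixes flow; stroke at Sf1)
bond 0 stroke at J2  (common-f at J2 fixed by 2)
bond 3 stroke at I1  (I1 integral (f out))
bond 1 stroke at J1  (J1 needs exactly one e-in)

dp_I1/dt = -2*F_Sf1 - 4*p_I1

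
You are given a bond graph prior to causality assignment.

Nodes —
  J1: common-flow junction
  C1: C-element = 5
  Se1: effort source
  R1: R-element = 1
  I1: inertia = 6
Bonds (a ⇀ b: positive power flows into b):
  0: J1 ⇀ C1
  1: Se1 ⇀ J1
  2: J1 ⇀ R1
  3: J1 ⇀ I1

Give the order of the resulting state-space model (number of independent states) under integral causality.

2  (C1, I1 all integral)

#1 stroke at J1  (source Se1 imposes e)
#0 stroke at J1  (prefer integral on C1)
#3 stroke at I1  (I1: I, integral causality)
#2 stroke at J1  (J1: bond 3 brought flow, rest push out)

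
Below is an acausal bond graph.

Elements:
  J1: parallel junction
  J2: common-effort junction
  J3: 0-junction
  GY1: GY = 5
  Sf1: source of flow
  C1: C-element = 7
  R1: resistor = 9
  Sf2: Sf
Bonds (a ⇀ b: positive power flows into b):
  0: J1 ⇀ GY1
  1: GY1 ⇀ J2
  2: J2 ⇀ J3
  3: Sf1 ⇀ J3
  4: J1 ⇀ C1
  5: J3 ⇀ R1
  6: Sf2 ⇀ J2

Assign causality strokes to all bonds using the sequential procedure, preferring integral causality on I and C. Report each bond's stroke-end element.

bond 0 |GY1
bond 1 |GY1
bond 2 |J2
bond 3 |Sf1
bond 4 |J1
bond 5 |J3
bond 6 |Sf2

#3 stroke→Sf1  (Sf1 fixes flow; stroke at Sf1)
#6 stroke→Sf2  (Sf2 (Sf) sets flow on bond)
#4 stroke→J1  (C1: C, integral causality)
#0 stroke→GY1  (J1 effort already set via bond 4)
#1 stroke→GY1  (GY1: gyrator matches bond 0)
#2 stroke→J2  (only one effort-in slot at J2)
#5 stroke→J3  (only one effort-in slot at J3)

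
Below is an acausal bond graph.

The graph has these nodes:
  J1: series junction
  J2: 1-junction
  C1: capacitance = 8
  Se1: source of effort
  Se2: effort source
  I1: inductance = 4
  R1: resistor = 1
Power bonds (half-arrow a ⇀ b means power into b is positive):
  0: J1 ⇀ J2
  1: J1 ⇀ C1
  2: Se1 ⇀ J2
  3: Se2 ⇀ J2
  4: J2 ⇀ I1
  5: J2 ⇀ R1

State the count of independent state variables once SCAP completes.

bond 2 →J2  (source Se1 imposes e)
bond 3 →J2  (Se2 (Se) sets effort on bond)
bond 1 →J1  (C1 outputs effort q/C1)
bond 0 →J2  (closing 1-jn rule on J1)
bond 4 →I1  (prefer integral on I1)
bond 5 →J2  (1-jn J2 has f-setter on 4)

2  (C1, I1 all integral)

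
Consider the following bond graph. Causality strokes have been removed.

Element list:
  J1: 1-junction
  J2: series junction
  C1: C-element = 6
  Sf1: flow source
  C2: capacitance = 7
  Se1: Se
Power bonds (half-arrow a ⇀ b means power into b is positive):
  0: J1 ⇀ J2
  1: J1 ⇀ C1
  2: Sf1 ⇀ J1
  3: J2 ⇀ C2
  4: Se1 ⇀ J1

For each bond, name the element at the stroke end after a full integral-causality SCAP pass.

β2 →Sf1  (Sf1: flow source, stroke at near end)
β4 →J1  (Se1 fixes effort; stroke away)
β0 →J1  (1-jn J1 has f-setter on 2)
β1 →J1  (1-jn J1 has f-setter on 2)
β3 →J2  (common-f at J2 fixed by 0)

#0 |J1
#1 |J1
#2 |Sf1
#3 |J2
#4 |J1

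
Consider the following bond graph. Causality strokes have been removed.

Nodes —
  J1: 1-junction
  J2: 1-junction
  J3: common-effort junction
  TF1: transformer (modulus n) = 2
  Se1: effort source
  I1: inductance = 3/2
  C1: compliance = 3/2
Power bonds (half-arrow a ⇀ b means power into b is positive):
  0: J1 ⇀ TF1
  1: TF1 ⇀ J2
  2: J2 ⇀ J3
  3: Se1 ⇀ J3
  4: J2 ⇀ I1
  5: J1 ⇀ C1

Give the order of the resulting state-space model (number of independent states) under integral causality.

β3 stroke→J3  (source Se1 imposes e)
β2 stroke→J2  (J3 effort already set via bond 3)
β4 stroke→I1  (prefer integral on I1)
β1 stroke→J2  (common-f at J2 fixed by 4)
β0 stroke→TF1  (TF1: transformer flips bond 1)
β5 stroke→J1  (common-f at J1 fixed by 0)

2  (C1, I1 all integral)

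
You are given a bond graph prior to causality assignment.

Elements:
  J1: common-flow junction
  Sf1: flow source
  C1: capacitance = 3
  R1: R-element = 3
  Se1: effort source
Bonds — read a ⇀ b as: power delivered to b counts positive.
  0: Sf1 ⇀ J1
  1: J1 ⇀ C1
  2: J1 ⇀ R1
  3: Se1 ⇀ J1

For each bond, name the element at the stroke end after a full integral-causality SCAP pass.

#0 stroke→Sf1  (Sf1 (Sf) sets flow on bond)
#3 stroke→J1  (source Se1 imposes e)
#1 stroke→J1  (1-jn J1 has f-setter on 0)
#2 stroke→J1  (1-jn J1 has f-setter on 0)

#0 stroke at Sf1
#1 stroke at J1
#2 stroke at J1
#3 stroke at J1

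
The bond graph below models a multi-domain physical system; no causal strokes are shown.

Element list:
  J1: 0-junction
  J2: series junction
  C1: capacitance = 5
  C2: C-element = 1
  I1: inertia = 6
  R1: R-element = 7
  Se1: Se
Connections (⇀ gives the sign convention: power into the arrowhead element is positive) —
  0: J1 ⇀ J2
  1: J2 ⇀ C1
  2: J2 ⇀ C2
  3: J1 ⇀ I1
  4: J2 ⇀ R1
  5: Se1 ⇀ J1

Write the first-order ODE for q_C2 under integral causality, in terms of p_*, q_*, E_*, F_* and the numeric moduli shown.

dq_C2/dt = E_Se1/7 - q_C1/35 - q_C2/7

b5 →J1  (Se1: effort source, stroke at far end)
b0 →J2  (J1: bond 5 brought effort, rest push out)
b3 →I1  (J1: bond 5 brought effort, rest push out)
b1 →J2  (prefer integral on C1)
b2 →J2  (C2 integral (e out))
b4 →R1  (only one flow-in slot at J2)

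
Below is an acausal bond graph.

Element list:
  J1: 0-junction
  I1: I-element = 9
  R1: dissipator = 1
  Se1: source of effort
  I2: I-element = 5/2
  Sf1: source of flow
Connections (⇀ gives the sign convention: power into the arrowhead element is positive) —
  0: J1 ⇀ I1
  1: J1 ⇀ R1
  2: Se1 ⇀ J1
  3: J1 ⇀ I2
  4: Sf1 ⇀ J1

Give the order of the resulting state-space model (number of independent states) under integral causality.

bond 2 →J1  (source Se1 imposes e)
bond 4 →Sf1  (Sf1: flow source, stroke at near end)
bond 0 →I1  (J1 effort already set via bond 2)
bond 1 →R1  (J1: bond 2 brought effort, rest push out)
bond 3 →I2  (J1 effort already set via bond 2)

2  (I1, I2 all integral)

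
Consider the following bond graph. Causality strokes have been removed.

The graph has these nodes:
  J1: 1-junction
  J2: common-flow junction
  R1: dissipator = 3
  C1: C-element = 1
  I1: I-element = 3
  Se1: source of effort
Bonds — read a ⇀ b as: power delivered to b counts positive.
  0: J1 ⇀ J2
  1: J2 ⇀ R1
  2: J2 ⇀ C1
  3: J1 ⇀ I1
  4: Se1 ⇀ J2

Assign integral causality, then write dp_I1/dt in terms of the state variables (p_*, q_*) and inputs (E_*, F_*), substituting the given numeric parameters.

dp_I1/dt = E_Se1 - p_I1 - q_C1

bond 4 |J2  (Se1: effort source, stroke at far end)
bond 2 |J2  (C1 integral (e out))
bond 3 |I1  (I1 outputs flow p/I1)
bond 0 |J1  (J1: bond 3 brought flow, rest push out)
bond 1 |J2  (common-f at J2 fixed by 0)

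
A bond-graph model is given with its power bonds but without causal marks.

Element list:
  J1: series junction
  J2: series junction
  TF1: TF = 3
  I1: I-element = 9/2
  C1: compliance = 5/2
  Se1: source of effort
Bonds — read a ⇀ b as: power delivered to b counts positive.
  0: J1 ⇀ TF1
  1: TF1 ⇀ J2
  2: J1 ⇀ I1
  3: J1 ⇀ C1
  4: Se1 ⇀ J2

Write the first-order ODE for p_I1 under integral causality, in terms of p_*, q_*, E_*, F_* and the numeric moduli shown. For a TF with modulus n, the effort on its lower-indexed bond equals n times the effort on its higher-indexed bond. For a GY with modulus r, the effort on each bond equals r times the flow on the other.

dp_I1/dt = 3*E_Se1 - 2*q_C1/5

bond 4 stroke→J2  (Se1 fixes effort; stroke away)
bond 1 stroke→TF1  (J2: last free bond brings flow in)
bond 0 stroke→J1  (TF1: transformer flips bond 1)
bond 2 stroke→I1  (I1: I, integral causality)
bond 3 stroke→J1  (common-f at J1 fixed by 2)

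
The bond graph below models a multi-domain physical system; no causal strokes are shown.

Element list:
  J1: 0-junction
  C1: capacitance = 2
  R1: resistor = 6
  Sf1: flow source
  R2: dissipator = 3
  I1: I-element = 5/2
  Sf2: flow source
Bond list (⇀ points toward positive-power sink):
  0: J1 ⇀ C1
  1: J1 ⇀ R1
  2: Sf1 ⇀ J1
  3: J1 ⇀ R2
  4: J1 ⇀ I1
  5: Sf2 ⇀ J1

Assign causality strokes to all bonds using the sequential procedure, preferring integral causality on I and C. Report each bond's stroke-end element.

β0 |J1
β1 |R1
β2 |Sf1
β3 |R2
β4 |I1
β5 |Sf2

bond 2 |Sf1  (Sf1: flow source, stroke at near end)
bond 5 |Sf2  (source Sf2 imposes f)
bond 0 |J1  (C1: C, integral causality)
bond 1 |R1  (J1: bond 0 brought effort, rest push out)
bond 3 |R2  (J1 effort already set via bond 0)
bond 4 |I1  (J1 effort already set via bond 0)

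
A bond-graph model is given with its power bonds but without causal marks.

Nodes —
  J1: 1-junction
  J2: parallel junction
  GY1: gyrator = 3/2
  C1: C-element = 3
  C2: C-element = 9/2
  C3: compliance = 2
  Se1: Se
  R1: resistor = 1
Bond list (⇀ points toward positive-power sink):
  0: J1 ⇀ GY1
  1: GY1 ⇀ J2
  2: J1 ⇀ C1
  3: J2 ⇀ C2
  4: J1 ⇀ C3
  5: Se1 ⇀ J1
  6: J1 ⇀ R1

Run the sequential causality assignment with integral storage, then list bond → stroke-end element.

β5 stroke→J1  (Se1 (Se) sets effort on bond)
β2 stroke→J1  (prefer integral on C1)
β3 stroke→J2  (C2 integral (e out))
β1 stroke→GY1  (J2 effort already set via bond 3)
β0 stroke→GY1  (through GY1, causality inverts; strokes same side of GY1)
β4 stroke→J1  (J1 flow already set via bond 0)
β6 stroke→J1  (1-jn J1 has f-setter on 0)

#0 stroke at GY1
#1 stroke at GY1
#2 stroke at J1
#3 stroke at J2
#4 stroke at J1
#5 stroke at J1
#6 stroke at J1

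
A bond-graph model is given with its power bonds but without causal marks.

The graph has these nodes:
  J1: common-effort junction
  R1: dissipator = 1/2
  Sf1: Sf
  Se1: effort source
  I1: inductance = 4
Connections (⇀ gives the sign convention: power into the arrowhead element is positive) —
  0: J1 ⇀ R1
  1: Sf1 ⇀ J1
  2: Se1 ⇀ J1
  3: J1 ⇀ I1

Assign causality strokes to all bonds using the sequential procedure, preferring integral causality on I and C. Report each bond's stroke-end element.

β0 stroke at R1
β1 stroke at Sf1
β2 stroke at J1
β3 stroke at I1

b1 |Sf1  (Sf1 fixes flow; stroke at Sf1)
b2 |J1  (Se1 fixes effort; stroke away)
b0 |R1  (common-e at J1 fixed by 2)
b3 |I1  (J1 effort already set via bond 2)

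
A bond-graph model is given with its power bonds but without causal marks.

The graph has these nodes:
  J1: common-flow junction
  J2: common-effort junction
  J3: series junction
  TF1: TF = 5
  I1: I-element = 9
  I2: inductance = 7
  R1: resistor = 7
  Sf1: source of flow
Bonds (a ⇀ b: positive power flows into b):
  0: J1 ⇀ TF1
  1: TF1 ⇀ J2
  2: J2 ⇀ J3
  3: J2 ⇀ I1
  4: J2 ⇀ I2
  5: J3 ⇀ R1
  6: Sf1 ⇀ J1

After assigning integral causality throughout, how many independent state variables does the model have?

bond 6 stroke at Sf1  (Sf1: flow source, stroke at near end)
bond 0 stroke at J1  (common-f at J1 fixed by 6)
bond 1 stroke at TF1  (through TF1, causality passes straight; one stroke at TF1)
bond 3 stroke at I1  (prefer integral on I1)
bond 4 stroke at I2  (I2 integral (f out))
bond 2 stroke at J2  (J2 needs exactly one e-in)
bond 5 stroke at J3  (1-jn J3 has f-setter on 2)

2  (I1, I2 all integral)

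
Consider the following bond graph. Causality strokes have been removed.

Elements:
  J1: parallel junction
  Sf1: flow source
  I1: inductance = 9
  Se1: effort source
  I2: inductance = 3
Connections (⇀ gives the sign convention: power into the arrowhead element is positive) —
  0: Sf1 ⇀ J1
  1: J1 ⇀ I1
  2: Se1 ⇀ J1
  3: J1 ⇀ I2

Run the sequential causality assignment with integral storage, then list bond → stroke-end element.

#0 →Sf1  (Sf1 fixes flow; stroke at Sf1)
#2 →J1  (source Se1 imposes e)
#1 →I1  (0-jn J1 has e-setter on 2)
#3 →I2  (common-e at J1 fixed by 2)

b0 stroke→Sf1
b1 stroke→I1
b2 stroke→J1
b3 stroke→I2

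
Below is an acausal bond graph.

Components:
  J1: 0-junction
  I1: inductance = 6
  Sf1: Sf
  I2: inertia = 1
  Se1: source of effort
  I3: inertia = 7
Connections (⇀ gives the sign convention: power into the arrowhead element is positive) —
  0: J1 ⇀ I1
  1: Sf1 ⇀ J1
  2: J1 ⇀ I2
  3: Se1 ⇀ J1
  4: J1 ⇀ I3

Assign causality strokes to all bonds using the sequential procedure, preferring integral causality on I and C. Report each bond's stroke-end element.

β1 stroke→Sf1  (Sf1 (Sf) sets flow on bond)
β3 stroke→J1  (Se1: effort source, stroke at far end)
β0 stroke→I1  (common-e at J1 fixed by 3)
β2 stroke→I2  (J1: bond 3 brought effort, rest push out)
β4 stroke→I3  (0-jn J1 has e-setter on 3)

bond 0 stroke at I1
bond 1 stroke at Sf1
bond 2 stroke at I2
bond 3 stroke at J1
bond 4 stroke at I3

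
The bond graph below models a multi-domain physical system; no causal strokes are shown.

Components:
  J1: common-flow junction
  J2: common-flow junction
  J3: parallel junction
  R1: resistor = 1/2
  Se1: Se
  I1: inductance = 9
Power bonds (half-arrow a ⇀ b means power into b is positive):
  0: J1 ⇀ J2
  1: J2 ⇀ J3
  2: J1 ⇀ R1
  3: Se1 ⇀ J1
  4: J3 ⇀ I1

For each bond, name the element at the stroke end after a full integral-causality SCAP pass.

#0 stroke→J2
#1 stroke→J3
#2 stroke→J1
#3 stroke→J1
#4 stroke→I1

#3 |J1  (Se1 (Se) sets effort on bond)
#4 |I1  (I1 integral (f out))
#1 |J3  (J3 needs exactly one e-in)
#0 |J2  (J2: bond 1 brought flow, rest push out)
#2 |J1  (1-jn J1 has f-setter on 0)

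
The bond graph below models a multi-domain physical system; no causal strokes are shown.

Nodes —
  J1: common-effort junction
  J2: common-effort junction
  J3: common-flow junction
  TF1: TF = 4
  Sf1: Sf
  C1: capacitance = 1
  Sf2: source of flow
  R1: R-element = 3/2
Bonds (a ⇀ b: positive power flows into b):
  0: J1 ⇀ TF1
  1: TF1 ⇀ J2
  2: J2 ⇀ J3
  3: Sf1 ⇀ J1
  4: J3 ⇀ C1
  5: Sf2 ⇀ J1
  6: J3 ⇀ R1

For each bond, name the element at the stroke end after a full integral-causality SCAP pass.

β3 stroke→Sf1  (Sf1 (Sf) sets flow on bond)
β5 stroke→Sf2  (Sf2 fixes flow; stroke at Sf2)
β0 stroke→J1  (closing 0-jn rule on J1)
β1 stroke→TF1  (TF1 one-in-one-out from 0)
β2 stroke→J2  (J2: last free bond brings effort in)
β4 stroke→J3  (common-f at J3 fixed by 2)
β6 stroke→J3  (1-jn J3 has f-setter on 2)

β0 →J1
β1 →TF1
β2 →J2
β3 →Sf1
β4 →J3
β5 →Sf2
β6 →J3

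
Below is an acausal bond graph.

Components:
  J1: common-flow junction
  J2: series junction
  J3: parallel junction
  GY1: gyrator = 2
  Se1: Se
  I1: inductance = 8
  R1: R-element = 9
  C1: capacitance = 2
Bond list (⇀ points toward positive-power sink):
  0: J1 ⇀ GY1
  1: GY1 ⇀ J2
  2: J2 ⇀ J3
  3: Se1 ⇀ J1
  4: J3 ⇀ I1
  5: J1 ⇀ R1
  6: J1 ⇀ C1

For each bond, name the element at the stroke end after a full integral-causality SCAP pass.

b0 stroke→J1
b1 stroke→J2
b2 stroke→J3
b3 stroke→J1
b4 stroke→I1
b5 stroke→R1
b6 stroke→J1

bond 3 stroke at J1  (Se1 fixes effort; stroke away)
bond 4 stroke at I1  (I1 outputs flow p/I1)
bond 2 stroke at J3  (only one effort-in slot at J3)
bond 1 stroke at J2  (1-jn J2 has f-setter on 2)
bond 0 stroke at J1  (GY1 both-in/both-out from 1)
bond 6 stroke at J1  (prefer integral on C1)
bond 5 stroke at R1  (closing 1-jn rule on J1)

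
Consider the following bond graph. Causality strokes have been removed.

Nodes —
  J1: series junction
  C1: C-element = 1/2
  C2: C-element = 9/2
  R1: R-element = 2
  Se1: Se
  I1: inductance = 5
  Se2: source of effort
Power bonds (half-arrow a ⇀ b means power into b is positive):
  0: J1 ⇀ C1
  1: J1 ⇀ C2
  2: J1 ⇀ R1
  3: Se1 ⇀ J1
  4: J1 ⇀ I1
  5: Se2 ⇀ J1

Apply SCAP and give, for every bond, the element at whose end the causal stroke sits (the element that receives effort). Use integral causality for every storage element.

β3 stroke→J1  (Se1 fixes effort; stroke away)
β5 stroke→J1  (Se2 (Se) sets effort on bond)
β0 stroke→J1  (C1 outputs effort q/C1)
β1 stroke→J1  (C2 integral (e out))
β4 stroke→I1  (prefer integral on I1)
β2 stroke→J1  (common-f at J1 fixed by 4)

#0 |J1
#1 |J1
#2 |J1
#3 |J1
#4 |I1
#5 |J1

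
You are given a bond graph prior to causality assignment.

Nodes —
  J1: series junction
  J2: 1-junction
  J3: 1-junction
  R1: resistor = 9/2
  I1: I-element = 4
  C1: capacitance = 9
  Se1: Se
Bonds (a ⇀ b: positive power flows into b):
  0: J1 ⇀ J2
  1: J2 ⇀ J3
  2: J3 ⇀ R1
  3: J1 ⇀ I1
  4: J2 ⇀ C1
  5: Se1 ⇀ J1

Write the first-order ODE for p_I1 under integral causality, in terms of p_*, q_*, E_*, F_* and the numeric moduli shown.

dp_I1/dt = E_Se1 - 9*p_I1/8 - q_C1/9

bond 5 stroke at J1  (Se1: effort source, stroke at far end)
bond 3 stroke at I1  (prefer integral on I1)
bond 0 stroke at J1  (1-jn J1 has f-setter on 3)
bond 1 stroke at J2  (1-jn J2 has f-setter on 0)
bond 4 stroke at J2  (common-f at J2 fixed by 0)
bond 2 stroke at J3  (J3 flow already set via bond 1)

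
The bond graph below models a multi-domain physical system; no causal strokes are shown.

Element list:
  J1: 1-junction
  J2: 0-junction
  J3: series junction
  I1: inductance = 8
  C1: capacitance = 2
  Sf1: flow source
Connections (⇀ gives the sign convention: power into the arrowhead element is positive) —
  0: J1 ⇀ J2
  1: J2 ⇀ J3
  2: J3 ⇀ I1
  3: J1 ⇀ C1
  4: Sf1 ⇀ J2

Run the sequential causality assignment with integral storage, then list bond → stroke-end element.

bond 4 |Sf1  (Sf1 fixes flow; stroke at Sf1)
bond 2 |I1  (I1 outputs flow p/I1)
bond 1 |J3  (J3 flow already set via bond 2)
bond 0 |J2  (J2 needs exactly one e-in)
bond 3 |J1  (common-f at J1 fixed by 0)

b0 stroke→J2
b1 stroke→J3
b2 stroke→I1
b3 stroke→J1
b4 stroke→Sf1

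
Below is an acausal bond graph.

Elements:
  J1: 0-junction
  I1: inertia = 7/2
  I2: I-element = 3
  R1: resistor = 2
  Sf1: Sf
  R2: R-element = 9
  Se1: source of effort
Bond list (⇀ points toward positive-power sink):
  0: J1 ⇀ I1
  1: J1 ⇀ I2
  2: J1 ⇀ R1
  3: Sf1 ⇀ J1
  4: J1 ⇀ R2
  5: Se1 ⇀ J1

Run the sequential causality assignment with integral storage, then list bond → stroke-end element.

bond 3 →Sf1  (Sf1 (Sf) sets flow on bond)
bond 5 →J1  (Se1 fixes effort; stroke away)
bond 0 →I1  (J1 effort already set via bond 5)
bond 1 →I2  (J1: bond 5 brought effort, rest push out)
bond 2 →R1  (0-jn J1 has e-setter on 5)
bond 4 →R2  (J1: bond 5 brought effort, rest push out)

β0 stroke→I1
β1 stroke→I2
β2 stroke→R1
β3 stroke→Sf1
β4 stroke→R2
β5 stroke→J1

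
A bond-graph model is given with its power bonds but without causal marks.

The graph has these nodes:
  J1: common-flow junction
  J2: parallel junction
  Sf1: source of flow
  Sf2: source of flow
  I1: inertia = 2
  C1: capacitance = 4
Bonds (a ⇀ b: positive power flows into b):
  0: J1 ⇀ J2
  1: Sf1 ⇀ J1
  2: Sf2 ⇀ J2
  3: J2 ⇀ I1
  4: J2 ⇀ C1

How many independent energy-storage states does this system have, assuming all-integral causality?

β1 stroke at Sf1  (source Sf1 imposes f)
β2 stroke at Sf2  (Sf2: flow source, stroke at near end)
β0 stroke at J1  (1-jn J1 has f-setter on 1)
β3 stroke at I1  (I1: I, integral causality)
β4 stroke at J2  (J2 needs exactly one e-in)

2  (C1, I1 all integral)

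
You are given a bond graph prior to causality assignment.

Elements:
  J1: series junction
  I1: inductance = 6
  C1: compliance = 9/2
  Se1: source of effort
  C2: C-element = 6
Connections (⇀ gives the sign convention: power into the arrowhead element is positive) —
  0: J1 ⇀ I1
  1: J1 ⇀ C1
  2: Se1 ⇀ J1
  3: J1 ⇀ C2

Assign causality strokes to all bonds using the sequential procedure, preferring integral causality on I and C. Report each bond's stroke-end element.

β0 stroke at I1
β1 stroke at J1
β2 stroke at J1
β3 stroke at J1

β2 |J1  (Se1 fixes effort; stroke away)
β0 |I1  (I1: I, integral causality)
β1 |J1  (J1 flow already set via bond 0)
β3 |J1  (J1 flow already set via bond 0)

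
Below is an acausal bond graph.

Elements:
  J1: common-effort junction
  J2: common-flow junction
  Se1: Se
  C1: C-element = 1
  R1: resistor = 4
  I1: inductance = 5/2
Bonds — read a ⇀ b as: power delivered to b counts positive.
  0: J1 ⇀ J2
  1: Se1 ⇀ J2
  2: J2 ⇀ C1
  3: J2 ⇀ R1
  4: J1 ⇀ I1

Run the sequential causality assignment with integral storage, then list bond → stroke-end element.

b1 →J2  (Se1: effort source, stroke at far end)
b2 →J2  (C1 outputs effort q/C1)
b4 →I1  (I1: I, integral causality)
b0 →J1  (only one effort-in slot at J1)
b3 →J2  (common-f at J2 fixed by 0)

β0 stroke at J1
β1 stroke at J2
β2 stroke at J2
β3 stroke at J2
β4 stroke at I1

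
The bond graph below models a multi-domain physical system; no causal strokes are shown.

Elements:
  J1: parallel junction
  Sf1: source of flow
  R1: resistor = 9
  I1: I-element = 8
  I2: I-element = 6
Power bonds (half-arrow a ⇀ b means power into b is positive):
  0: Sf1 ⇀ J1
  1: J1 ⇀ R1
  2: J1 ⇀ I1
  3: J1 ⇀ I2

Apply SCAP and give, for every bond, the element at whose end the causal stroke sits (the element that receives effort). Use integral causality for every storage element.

β0 stroke→Sf1  (source Sf1 imposes f)
β2 stroke→I1  (I1: I, integral causality)
β3 stroke→I2  (I2 outputs flow p/I2)
β1 stroke→J1  (only one effort-in slot at J1)

#0 |Sf1
#1 |J1
#2 |I1
#3 |I2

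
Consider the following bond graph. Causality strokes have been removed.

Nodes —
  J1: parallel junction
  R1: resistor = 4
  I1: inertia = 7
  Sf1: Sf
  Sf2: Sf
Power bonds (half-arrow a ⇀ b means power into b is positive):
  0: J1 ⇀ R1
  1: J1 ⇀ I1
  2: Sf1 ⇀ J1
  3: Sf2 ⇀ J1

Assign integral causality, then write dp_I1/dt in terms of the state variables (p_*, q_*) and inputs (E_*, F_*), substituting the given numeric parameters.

dp_I1/dt = 4*F_Sf1 + 4*F_Sf2 - 4*p_I1/7

b2 |Sf1  (source Sf1 imposes f)
b3 |Sf2  (Sf2: flow source, stroke at near end)
b1 |I1  (prefer integral on I1)
b0 |J1  (closing 0-jn rule on J1)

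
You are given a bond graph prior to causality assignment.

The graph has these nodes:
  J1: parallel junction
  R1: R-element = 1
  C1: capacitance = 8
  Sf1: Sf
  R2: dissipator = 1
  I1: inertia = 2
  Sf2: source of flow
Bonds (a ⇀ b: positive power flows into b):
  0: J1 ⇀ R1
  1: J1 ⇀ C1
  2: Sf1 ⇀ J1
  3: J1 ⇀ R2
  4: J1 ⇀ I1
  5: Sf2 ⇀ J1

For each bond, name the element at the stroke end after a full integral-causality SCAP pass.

β0 |R1
β1 |J1
β2 |Sf1
β3 |R2
β4 |I1
β5 |Sf2

b2 stroke at Sf1  (source Sf1 imposes f)
b5 stroke at Sf2  (Sf2 fixes flow; stroke at Sf2)
b1 stroke at J1  (C1 outputs effort q/C1)
b0 stroke at R1  (J1 effort already set via bond 1)
b3 stroke at R2  (0-jn J1 has e-setter on 1)
b4 stroke at I1  (J1: bond 1 brought effort, rest push out)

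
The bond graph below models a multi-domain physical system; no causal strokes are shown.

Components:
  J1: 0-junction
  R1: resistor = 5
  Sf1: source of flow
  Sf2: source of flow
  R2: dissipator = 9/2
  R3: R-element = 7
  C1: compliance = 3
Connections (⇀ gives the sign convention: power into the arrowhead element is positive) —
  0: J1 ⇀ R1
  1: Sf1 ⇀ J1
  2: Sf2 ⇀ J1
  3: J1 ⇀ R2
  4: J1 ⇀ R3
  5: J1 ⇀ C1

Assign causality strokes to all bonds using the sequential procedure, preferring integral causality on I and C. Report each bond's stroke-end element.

b0 stroke at R1
b1 stroke at Sf1
b2 stroke at Sf2
b3 stroke at R2
b4 stroke at R3
b5 stroke at J1

β1 →Sf1  (Sf1 fixes flow; stroke at Sf1)
β2 →Sf2  (Sf2: flow source, stroke at near end)
β5 →J1  (C1 outputs effort q/C1)
β0 →R1  (common-e at J1 fixed by 5)
β3 →R2  (J1 effort already set via bond 5)
β4 →R3  (J1: bond 5 brought effort, rest push out)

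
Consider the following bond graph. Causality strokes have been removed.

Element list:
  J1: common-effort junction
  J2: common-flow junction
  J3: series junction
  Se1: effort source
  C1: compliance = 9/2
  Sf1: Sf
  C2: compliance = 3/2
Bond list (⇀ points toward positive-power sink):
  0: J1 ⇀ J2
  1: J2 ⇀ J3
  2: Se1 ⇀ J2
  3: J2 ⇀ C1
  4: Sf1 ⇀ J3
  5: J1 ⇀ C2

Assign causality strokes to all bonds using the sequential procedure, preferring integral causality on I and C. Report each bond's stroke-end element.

b2 →J2  (Se1 fixes effort; stroke away)
b4 →Sf1  (source Sf1 imposes f)
b1 →J3  (common-f at J3 fixed by 4)
b0 →J2  (J2: bond 1 brought flow, rest push out)
b3 →J2  (1-jn J2 has f-setter on 1)
b5 →J1  (closing 0-jn rule on J1)

bond 0 →J2
bond 1 →J3
bond 2 →J2
bond 3 →J2
bond 4 →Sf1
bond 5 →J1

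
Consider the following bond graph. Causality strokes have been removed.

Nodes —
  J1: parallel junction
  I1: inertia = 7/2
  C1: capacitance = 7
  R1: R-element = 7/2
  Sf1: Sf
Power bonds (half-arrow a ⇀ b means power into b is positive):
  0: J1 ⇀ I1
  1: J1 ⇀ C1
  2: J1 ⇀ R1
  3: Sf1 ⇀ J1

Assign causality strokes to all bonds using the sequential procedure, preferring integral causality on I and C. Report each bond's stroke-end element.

#3 |Sf1  (Sf1 fixes flow; stroke at Sf1)
#0 |I1  (prefer integral on I1)
#1 |J1  (C1: C, integral causality)
#2 |R1  (J1: bond 1 brought effort, rest push out)

b0 stroke→I1
b1 stroke→J1
b2 stroke→R1
b3 stroke→Sf1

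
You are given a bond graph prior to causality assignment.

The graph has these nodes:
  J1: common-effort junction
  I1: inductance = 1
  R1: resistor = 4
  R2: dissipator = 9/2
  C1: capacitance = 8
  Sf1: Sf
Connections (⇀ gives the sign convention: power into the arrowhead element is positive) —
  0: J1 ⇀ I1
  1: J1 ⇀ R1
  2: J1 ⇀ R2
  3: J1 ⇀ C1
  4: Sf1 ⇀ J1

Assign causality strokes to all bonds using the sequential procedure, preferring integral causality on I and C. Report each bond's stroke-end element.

β0 →I1
β1 →R1
β2 →R2
β3 →J1
β4 →Sf1

#4 stroke→Sf1  (Sf1 (Sf) sets flow on bond)
#0 stroke→I1  (I1 integral (f out))
#3 stroke→J1  (C1 integral (e out))
#1 stroke→R1  (common-e at J1 fixed by 3)
#2 stroke→R2  (J1 effort already set via bond 3)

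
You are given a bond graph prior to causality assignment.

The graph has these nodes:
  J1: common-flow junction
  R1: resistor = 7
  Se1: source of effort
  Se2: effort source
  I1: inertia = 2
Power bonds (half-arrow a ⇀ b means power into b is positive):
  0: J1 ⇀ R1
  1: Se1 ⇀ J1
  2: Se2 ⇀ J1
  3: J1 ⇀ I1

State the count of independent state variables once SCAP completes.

1  (I1 all integral)

bond 1 →J1  (Se1: effort source, stroke at far end)
bond 2 →J1  (Se2: effort source, stroke at far end)
bond 3 →I1  (prefer integral on I1)
bond 0 →J1  (common-f at J1 fixed by 3)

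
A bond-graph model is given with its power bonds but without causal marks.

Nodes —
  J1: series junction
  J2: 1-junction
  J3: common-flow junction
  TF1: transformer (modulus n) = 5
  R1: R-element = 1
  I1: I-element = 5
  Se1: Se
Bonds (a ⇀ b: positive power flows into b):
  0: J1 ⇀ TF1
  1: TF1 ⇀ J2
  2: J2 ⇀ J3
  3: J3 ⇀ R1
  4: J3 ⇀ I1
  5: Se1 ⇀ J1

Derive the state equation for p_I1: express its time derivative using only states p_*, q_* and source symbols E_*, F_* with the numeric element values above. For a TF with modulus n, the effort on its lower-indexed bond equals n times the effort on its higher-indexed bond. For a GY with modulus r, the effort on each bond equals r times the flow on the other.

dp_I1/dt = E_Se1/5 - p_I1/5

β5 stroke at J1  (Se1 fixes effort; stroke away)
β0 stroke at TF1  (J1: last free bond brings flow in)
β1 stroke at J2  (TF TF1: opposite of bond 0)
β2 stroke at J3  (J2 needs exactly one f-in)
β4 stroke at I1  (I1 integral (f out))
β3 stroke at J3  (1-jn J3 has f-setter on 4)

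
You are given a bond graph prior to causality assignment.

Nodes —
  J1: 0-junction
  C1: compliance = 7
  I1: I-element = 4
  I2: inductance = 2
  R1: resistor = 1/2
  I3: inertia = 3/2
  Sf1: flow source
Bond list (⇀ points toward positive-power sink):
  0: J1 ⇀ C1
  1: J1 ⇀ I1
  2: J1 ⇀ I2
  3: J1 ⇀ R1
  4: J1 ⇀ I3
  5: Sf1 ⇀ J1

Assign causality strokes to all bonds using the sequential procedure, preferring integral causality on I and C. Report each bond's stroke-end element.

#0 |J1
#1 |I1
#2 |I2
#3 |R1
#4 |I3
#5 |Sf1

b5 |Sf1  (source Sf1 imposes f)
b0 |J1  (prefer integral on C1)
b1 |I1  (common-e at J1 fixed by 0)
b2 |I2  (J1: bond 0 brought effort, rest push out)
b3 |R1  (J1: bond 0 brought effort, rest push out)
b4 |I3  (J1: bond 0 brought effort, rest push out)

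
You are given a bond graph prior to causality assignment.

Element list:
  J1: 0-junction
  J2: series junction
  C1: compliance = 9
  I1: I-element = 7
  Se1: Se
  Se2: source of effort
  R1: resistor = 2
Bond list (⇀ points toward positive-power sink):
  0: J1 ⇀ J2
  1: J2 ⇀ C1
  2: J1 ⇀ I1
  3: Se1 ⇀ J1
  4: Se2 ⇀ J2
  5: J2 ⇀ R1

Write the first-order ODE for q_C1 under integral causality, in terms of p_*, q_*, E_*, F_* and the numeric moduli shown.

dq_C1/dt = E_Se1/2 + E_Se2/2 - q_C1/18

bond 3 |J1  (Se1: effort source, stroke at far end)
bond 4 |J2  (Se2 fixes effort; stroke away)
bond 0 |J2  (J1 effort already set via bond 3)
bond 2 |I1  (common-e at J1 fixed by 3)
bond 1 |J2  (prefer integral on C1)
bond 5 |R1  (closing 1-jn rule on J2)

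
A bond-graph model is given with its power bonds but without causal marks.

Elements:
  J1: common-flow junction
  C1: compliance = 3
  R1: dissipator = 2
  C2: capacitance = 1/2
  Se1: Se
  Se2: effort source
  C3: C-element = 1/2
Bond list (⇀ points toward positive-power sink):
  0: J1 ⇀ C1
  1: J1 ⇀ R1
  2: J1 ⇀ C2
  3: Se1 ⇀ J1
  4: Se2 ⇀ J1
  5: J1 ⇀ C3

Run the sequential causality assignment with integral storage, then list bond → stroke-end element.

β3 |J1  (source Se1 imposes e)
β4 |J1  (Se2 fixes effort; stroke away)
β0 |J1  (C1 integral (e out))
β2 |J1  (C2 integral (e out))
β5 |J1  (C3 integral (e out))
β1 |R1  (closing 1-jn rule on J1)

#0 stroke at J1
#1 stroke at R1
#2 stroke at J1
#3 stroke at J1
#4 stroke at J1
#5 stroke at J1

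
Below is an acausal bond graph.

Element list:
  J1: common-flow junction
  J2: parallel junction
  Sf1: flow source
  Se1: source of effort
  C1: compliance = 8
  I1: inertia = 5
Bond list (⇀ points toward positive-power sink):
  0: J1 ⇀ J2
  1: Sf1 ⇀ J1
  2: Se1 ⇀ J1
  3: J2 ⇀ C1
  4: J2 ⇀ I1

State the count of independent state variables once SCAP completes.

β1 →Sf1  (Sf1 fixes flow; stroke at Sf1)
β2 →J1  (source Se1 imposes e)
β0 →J1  (common-f at J1 fixed by 1)
β3 →J2  (C1 outputs effort q/C1)
β4 →I1  (J2 effort already set via bond 3)

2  (C1, I1 all integral)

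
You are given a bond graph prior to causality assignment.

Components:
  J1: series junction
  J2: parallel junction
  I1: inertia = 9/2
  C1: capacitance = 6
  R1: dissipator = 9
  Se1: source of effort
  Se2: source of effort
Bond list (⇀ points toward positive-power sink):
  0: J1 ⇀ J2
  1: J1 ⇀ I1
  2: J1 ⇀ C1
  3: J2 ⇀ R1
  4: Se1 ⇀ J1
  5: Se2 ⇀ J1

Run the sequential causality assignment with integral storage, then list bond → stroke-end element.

b4 →J1  (Se1 (Se) sets effort on bond)
b5 →J1  (Se2: effort source, stroke at far end)
b1 →I1  (I1 integral (f out))
b0 →J1  (J1: bond 1 brought flow, rest push out)
b2 →J1  (common-f at J1 fixed by 1)
b3 →J2  (closing 0-jn rule on J2)

b0 stroke→J1
b1 stroke→I1
b2 stroke→J1
b3 stroke→J2
b4 stroke→J1
b5 stroke→J1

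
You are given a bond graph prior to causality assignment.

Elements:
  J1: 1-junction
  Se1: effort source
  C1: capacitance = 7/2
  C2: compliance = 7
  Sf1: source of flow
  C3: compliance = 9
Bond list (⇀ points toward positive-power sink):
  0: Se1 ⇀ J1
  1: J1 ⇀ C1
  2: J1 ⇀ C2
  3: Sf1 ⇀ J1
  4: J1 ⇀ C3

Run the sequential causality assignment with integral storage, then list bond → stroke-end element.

β0 →J1  (Se1: effort source, stroke at far end)
β3 →Sf1  (source Sf1 imposes f)
β1 →J1  (common-f at J1 fixed by 3)
β2 →J1  (J1 flow already set via bond 3)
β4 →J1  (J1: bond 3 brought flow, rest push out)

b0 stroke at J1
b1 stroke at J1
b2 stroke at J1
b3 stroke at Sf1
b4 stroke at J1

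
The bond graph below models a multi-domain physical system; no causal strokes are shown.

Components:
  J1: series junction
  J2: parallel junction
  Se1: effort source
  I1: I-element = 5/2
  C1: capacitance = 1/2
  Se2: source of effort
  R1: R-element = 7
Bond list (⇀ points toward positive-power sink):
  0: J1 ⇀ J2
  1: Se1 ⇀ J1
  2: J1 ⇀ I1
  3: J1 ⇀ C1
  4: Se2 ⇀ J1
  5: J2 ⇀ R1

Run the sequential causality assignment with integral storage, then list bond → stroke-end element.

b0 stroke at J1
b1 stroke at J1
b2 stroke at I1
b3 stroke at J1
b4 stroke at J1
b5 stroke at J2

#1 stroke at J1  (Se1 fixes effort; stroke away)
#4 stroke at J1  (Se2 (Se) sets effort on bond)
#2 stroke at I1  (I1: I, integral causality)
#0 stroke at J1  (J1: bond 2 brought flow, rest push out)
#3 stroke at J1  (J1 flow already set via bond 2)
#5 stroke at J2  (closing 0-jn rule on J2)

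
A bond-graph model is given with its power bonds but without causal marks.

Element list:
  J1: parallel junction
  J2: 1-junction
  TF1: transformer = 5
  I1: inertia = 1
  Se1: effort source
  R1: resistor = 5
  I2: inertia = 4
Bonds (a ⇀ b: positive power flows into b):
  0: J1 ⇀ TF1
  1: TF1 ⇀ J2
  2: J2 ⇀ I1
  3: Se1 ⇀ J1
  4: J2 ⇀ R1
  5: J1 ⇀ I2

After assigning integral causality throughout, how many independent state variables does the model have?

2  (I1, I2 all integral)

b3 stroke at J1  (Se1 fixes effort; stroke away)
b0 stroke at TF1  (common-e at J1 fixed by 3)
b5 stroke at I2  (J1 effort already set via bond 3)
b1 stroke at J2  (through TF1, causality passes straight; one stroke at TF1)
b2 stroke at I1  (prefer integral on I1)
b4 stroke at J2  (1-jn J2 has f-setter on 2)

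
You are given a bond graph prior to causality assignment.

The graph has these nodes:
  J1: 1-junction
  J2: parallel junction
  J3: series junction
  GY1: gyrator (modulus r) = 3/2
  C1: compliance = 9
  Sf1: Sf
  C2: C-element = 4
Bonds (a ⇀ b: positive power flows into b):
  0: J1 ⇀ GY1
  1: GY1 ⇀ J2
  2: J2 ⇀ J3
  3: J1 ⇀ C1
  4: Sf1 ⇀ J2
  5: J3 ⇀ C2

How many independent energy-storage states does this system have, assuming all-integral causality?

2  (C1, C2 all integral)

β4 stroke→Sf1  (Sf1: flow source, stroke at near end)
β3 stroke→J1  (C1 outputs effort q/C1)
β0 stroke→GY1  (closing 1-jn rule on J1)
β1 stroke→GY1  (through GY1, causality inverts; strokes same side of GY1)
β2 stroke→J2  (only one effort-in slot at J2)
β5 stroke→J3  (J3: bond 2 brought flow, rest push out)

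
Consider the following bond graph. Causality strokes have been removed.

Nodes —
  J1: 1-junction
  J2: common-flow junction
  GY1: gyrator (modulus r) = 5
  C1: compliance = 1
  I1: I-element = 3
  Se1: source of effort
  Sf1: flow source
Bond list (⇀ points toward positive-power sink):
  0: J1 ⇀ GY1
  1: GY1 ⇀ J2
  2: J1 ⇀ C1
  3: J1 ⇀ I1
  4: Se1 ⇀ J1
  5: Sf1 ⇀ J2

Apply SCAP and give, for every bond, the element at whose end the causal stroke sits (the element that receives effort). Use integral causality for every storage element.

bond 0 stroke→J1
bond 1 stroke→J2
bond 2 stroke→J1
bond 3 stroke→I1
bond 4 stroke→J1
bond 5 stroke→Sf1

b4 |J1  (Se1: effort source, stroke at far end)
b5 |Sf1  (Sf1 fixes flow; stroke at Sf1)
b1 |J2  (1-jn J2 has f-setter on 5)
b0 |J1  (through GY1, causality inverts; strokes same side of GY1)
b2 |J1  (C1: C, integral causality)
b3 |I1  (J1: last free bond brings flow in)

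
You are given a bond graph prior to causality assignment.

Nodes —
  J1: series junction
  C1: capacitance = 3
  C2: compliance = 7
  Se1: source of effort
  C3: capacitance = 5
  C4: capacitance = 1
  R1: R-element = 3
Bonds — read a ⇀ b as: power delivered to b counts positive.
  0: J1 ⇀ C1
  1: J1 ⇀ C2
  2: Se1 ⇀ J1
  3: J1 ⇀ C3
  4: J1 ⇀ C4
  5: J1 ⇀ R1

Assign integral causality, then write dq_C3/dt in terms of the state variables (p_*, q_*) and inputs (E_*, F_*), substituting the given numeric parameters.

dq_C3/dt = E_Se1/3 - q_C1/9 - q_C2/21 - q_C3/15 - q_C4/3

b2 →J1  (Se1: effort source, stroke at far end)
b0 →J1  (C1 integral (e out))
b1 →J1  (C2 outputs effort q/C2)
b3 →J1  (C3 integral (e out))
b4 →J1  (C4: C, integral causality)
b5 →R1  (J1: last free bond brings flow in)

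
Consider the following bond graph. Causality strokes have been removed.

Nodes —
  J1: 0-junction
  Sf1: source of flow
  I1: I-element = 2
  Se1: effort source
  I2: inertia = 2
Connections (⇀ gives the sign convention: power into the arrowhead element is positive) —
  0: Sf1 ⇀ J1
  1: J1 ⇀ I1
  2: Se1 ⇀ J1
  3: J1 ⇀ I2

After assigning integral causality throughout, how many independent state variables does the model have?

β0 →Sf1  (Sf1: flow source, stroke at near end)
β2 →J1  (source Se1 imposes e)
β1 →I1  (common-e at J1 fixed by 2)
β3 →I2  (common-e at J1 fixed by 2)

2  (I1, I2 all integral)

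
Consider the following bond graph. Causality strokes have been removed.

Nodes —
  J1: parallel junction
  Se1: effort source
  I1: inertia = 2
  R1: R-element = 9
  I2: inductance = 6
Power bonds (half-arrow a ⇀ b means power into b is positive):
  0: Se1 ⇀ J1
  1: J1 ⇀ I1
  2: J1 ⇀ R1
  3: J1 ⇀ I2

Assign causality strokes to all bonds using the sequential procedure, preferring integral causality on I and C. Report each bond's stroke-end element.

bond 0 stroke→J1  (Se1: effort source, stroke at far end)
bond 1 stroke→I1  (common-e at J1 fixed by 0)
bond 2 stroke→R1  (J1: bond 0 brought effort, rest push out)
bond 3 stroke→I2  (common-e at J1 fixed by 0)

β0 |J1
β1 |I1
β2 |R1
β3 |I2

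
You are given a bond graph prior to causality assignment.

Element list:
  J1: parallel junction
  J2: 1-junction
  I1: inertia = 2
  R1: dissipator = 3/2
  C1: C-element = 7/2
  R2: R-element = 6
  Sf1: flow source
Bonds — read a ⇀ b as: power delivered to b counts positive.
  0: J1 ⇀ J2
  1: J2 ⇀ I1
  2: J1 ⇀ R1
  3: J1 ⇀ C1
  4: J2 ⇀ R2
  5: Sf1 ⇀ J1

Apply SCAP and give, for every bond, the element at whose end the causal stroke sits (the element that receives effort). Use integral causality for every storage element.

#0 |J2
#1 |I1
#2 |R1
#3 |J1
#4 |J2
#5 |Sf1

β5 |Sf1  (Sf1: flow source, stroke at near end)
β1 |I1  (I1: I, integral causality)
β0 |J2  (J2: bond 1 brought flow, rest push out)
β4 |J2  (J2: bond 1 brought flow, rest push out)
β3 |J1  (prefer integral on C1)
β2 |R1  (0-jn J1 has e-setter on 3)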